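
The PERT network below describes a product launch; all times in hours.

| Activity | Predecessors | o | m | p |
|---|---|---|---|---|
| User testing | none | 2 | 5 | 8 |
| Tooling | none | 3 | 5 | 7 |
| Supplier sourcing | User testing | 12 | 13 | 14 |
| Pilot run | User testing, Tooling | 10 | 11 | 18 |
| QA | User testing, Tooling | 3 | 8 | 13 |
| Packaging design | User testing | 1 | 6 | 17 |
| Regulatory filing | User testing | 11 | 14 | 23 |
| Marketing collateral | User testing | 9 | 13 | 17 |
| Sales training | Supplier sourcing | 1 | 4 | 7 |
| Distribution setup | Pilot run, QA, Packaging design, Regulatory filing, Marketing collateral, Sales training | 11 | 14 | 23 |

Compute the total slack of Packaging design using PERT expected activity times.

10 hours

te_User testing = (2 + 4·5 + 8)/6 = 30/6 = 5
te_Tooling = (3 + 4·5 + 7)/6 = 30/6 = 5
te_Supplier sourcing = (12 + 4·13 + 14)/6 = 78/6 = 13
te_Pilot run = (10 + 4·11 + 18)/6 = 72/6 = 12
te_QA = (3 + 4·8 + 13)/6 = 48/6 = 8
te_Packaging design = (1 + 4·6 + 17)/6 = 42/6 = 7
te_Regulatory filing = (11 + 4·14 + 23)/6 = 90/6 = 15
te_Marketing collateral = (9 + 4·13 + 17)/6 = 78/6 = 13
te_Sales training = (1 + 4·4 + 7)/6 = 24/6 = 4
te_Distribution setup = (11 + 4·14 + 23)/6 = 90/6 = 15

Forward pass:
ES_User testing = 0; EF_User testing = 5
ES_Tooling = 0; EF_Tooling = 5
ES_Supplier sourcing = 5; EF_Supplier sourcing = 5+13 = 18
ES_Pilot run = max(EF_User testing=5, EF_Tooling=5) = 5; EF_Pilot run = 5+12 = 17
ES_QA = max(EF_User testing=5, EF_Tooling=5) = 5; EF_QA = 5+8 = 13
ES_Packaging design = 5; EF_Packaging design = 5+7 = 12
ES_Regulatory filing = 5; EF_Regulatory filing = 5+15 = 20
ES_Marketing collateral = 5; EF_Marketing collateral = 5+13 = 18
ES_Sales training = 18; EF_Sales training = 18+4 = 22
ES_Distribution setup = max(EF_Pilot run=17, EF_QA=13, EF_Packaging design=12, EF_Regulatory filing=20, EF_Marketing collateral=18, EF_Sales training=22) = 22; EF_Distribution setup = 22+15 = 37
Expected project duration μ = 37 hours. Critical path: User testing → Supplier sourcing → Sales training → Distribution setup.

Backward pass:
LF_Distribution setup = 37; LS_Distribution setup = 37−15 = 22
LF_Sales training = LS_Distribution setup = 22; LS_Sales training = 22−4 = 18
LF_Marketing collateral = LS_Distribution setup = 22; LS_Marketing collateral = 22−13 = 9
LF_Regulatory filing = LS_Distribution setup = 22; LS_Regulatory filing = 22−15 = 7
LF_Packaging design = LS_Distribution setup = 22; LS_Packaging design = 22−7 = 15
LF_QA = LS_Distribution setup = 22; LS_QA = 22−8 = 14
LF_Pilot run = LS_Distribution setup = 22; LS_Pilot run = 22−12 = 10
LF_Supplier sourcing = LS_Sales training = 18; LS_Supplier sourcing = 18−13 = 5
LF_Tooling = min(LS_Pilot run=10, LS_QA=14) = 10; LS_Tooling = 10−5 = 5
LF_User testing = min(LS_Supplier sourcing=5, LS_Pilot run=10, LS_QA=14, LS_Packaging design=15, LS_Regulatory filing=7, LS_Marketing collateral=9) = 5; LS_User testing = 5−5 = 0
Slack_Packaging design = LS_Packaging design − ES_Packaging design = 15 − 5 = 10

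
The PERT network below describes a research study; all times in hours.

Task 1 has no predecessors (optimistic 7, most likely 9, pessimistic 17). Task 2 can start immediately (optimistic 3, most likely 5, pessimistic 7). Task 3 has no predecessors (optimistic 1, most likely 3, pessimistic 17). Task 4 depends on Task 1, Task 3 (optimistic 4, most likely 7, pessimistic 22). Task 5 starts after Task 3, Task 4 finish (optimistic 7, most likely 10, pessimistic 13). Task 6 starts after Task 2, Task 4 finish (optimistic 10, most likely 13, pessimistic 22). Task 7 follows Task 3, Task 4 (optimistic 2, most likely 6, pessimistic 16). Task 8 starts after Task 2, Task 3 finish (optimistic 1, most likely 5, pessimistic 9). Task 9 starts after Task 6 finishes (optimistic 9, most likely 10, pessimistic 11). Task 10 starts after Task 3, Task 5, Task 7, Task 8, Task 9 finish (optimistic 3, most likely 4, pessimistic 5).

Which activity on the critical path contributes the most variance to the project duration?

Task 4

te_Task 1 = (7 + 4·9 + 17)/6 = 60/6 = 10; σ²_Task 1 = ((17−7)/6)² = 2.778
te_Task 2 = (3 + 4·5 + 7)/6 = 30/6 = 5; σ²_Task 2 = ((7−3)/6)² = 0.444
te_Task 3 = (1 + 4·3 + 17)/6 = 30/6 = 5; σ²_Task 3 = ((17−1)/6)² = 7.111
te_Task 4 = (4 + 4·7 + 22)/6 = 54/6 = 9; σ²_Task 4 = ((22−4)/6)² = 9.000
te_Task 5 = (7 + 4·10 + 13)/6 = 60/6 = 10; σ²_Task 5 = ((13−7)/6)² = 1.000
te_Task 6 = (10 + 4·13 + 22)/6 = 84/6 = 14; σ²_Task 6 = ((22−10)/6)² = 4.000
te_Task 7 = (2 + 4·6 + 16)/6 = 42/6 = 7; σ²_Task 7 = ((16−2)/6)² = 5.444
te_Task 8 = (1 + 4·5 + 9)/6 = 30/6 = 5; σ²_Task 8 = ((9−1)/6)² = 1.778
te_Task 9 = (9 + 4·10 + 11)/6 = 60/6 = 10; σ²_Task 9 = ((11−9)/6)² = 0.111
te_Task 10 = (3 + 4·4 + 5)/6 = 24/6 = 4; σ²_Task 10 = ((5−3)/6)² = 0.111

Forward pass:
ES_Task 1 = 0; EF_Task 1 = 10
ES_Task 2 = 0; EF_Task 2 = 5
ES_Task 3 = 0; EF_Task 3 = 5
ES_Task 4 = max(EF_Task 1=10, EF_Task 3=5) = 10; EF_Task 4 = 10+9 = 19
ES_Task 5 = max(EF_Task 3=5, EF_Task 4=19) = 19; EF_Task 5 = 19+10 = 29
ES_Task 6 = max(EF_Task 2=5, EF_Task 4=19) = 19; EF_Task 6 = 19+14 = 33
ES_Task 7 = max(EF_Task 3=5, EF_Task 4=19) = 19; EF_Task 7 = 19+7 = 26
ES_Task 8 = max(EF_Task 2=5, EF_Task 3=5) = 5; EF_Task 8 = 5+5 = 10
ES_Task 9 = 33; EF_Task 9 = 33+10 = 43
ES_Task 10 = max(EF_Task 3=5, EF_Task 5=29, EF_Task 7=26, EF_Task 8=10, EF_Task 9=43) = 43; EF_Task 10 = 43+4 = 47
Expected project duration μ = 47 hours. Critical path: Task 1 → Task 4 → Task 6 → Task 9 → Task 10.

Variances on critical path: σ²_Task 1=2.778, σ²_Task 4=9.000, σ²_Task 6=4.000, σ²_Task 9=0.111, σ²_Task 10=0.111.
Largest is σ²_Task 4 = 9.000.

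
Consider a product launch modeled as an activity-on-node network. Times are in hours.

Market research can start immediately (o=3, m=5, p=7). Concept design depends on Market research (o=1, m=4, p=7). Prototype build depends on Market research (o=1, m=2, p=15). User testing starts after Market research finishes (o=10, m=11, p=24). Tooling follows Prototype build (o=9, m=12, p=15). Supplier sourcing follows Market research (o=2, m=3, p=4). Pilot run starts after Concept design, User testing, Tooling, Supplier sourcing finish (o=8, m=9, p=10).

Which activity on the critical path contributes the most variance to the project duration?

Prototype build

te_Market research = (3 + 4·5 + 7)/6 = 30/6 = 5; σ²_Market research = ((7−3)/6)² = 0.444
te_Concept design = (1 + 4·4 + 7)/6 = 24/6 = 4; σ²_Concept design = ((7−1)/6)² = 1.000
te_Prototype build = (1 + 4·2 + 15)/6 = 24/6 = 4; σ²_Prototype build = ((15−1)/6)² = 5.444
te_User testing = (10 + 4·11 + 24)/6 = 78/6 = 13; σ²_User testing = ((24−10)/6)² = 5.444
te_Tooling = (9 + 4·12 + 15)/6 = 72/6 = 12; σ²_Tooling = ((15−9)/6)² = 1.000
te_Supplier sourcing = (2 + 4·3 + 4)/6 = 18/6 = 3; σ²_Supplier sourcing = ((4−2)/6)² = 0.111
te_Pilot run = (8 + 4·9 + 10)/6 = 54/6 = 9; σ²_Pilot run = ((10−8)/6)² = 0.111

Forward pass:
ES_Market research = 0; EF_Market research = 5
ES_Concept design = 5; EF_Concept design = 5+4 = 9
ES_Prototype build = 5; EF_Prototype build = 5+4 = 9
ES_User testing = 5; EF_User testing = 5+13 = 18
ES_Tooling = 9; EF_Tooling = 9+12 = 21
ES_Supplier sourcing = 5; EF_Supplier sourcing = 5+3 = 8
ES_Pilot run = max(EF_Concept design=9, EF_User testing=18, EF_Tooling=21, EF_Supplier sourcing=8) = 21; EF_Pilot run = 21+9 = 30
Expected project duration μ = 30 hours. Critical path: Market research → Prototype build → Tooling → Pilot run.

Variances on critical path: σ²_Market research=0.444, σ²_Prototype build=5.444, σ²_Tooling=1.000, σ²_Pilot run=0.111.
Largest is σ²_Prototype build = 5.444.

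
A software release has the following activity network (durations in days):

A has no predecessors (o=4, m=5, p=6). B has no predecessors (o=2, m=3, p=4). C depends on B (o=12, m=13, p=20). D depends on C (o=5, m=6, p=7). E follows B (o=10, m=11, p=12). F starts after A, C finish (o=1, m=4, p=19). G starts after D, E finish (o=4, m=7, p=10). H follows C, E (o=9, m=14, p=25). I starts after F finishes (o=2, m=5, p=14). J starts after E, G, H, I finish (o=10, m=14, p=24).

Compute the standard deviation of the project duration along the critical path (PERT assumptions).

te_A = (4 + 4·5 + 6)/6 = 30/6 = 5; σ²_A = ((6−4)/6)² = 0.111
te_B = (2 + 4·3 + 4)/6 = 18/6 = 3; σ²_B = ((4−2)/6)² = 0.111
te_C = (12 + 4·13 + 20)/6 = 84/6 = 14; σ²_C = ((20−12)/6)² = 1.778
te_D = (5 + 4·6 + 7)/6 = 36/6 = 6; σ²_D = ((7−5)/6)² = 0.111
te_E = (10 + 4·11 + 12)/6 = 66/6 = 11; σ²_E = ((12−10)/6)² = 0.111
te_F = (1 + 4·4 + 19)/6 = 36/6 = 6; σ²_F = ((19−1)/6)² = 9.000
te_G = (4 + 4·7 + 10)/6 = 42/6 = 7; σ²_G = ((10−4)/6)² = 1.000
te_H = (9 + 4·14 + 25)/6 = 90/6 = 15; σ²_H = ((25−9)/6)² = 7.111
te_I = (2 + 4·5 + 14)/6 = 36/6 = 6; σ²_I = ((14−2)/6)² = 4.000
te_J = (10 + 4·14 + 24)/6 = 90/6 = 15; σ²_J = ((24−10)/6)² = 5.444

Forward pass:
ES_A = 0; EF_A = 5
ES_B = 0; EF_B = 3
ES_C = 3; EF_C = 3+14 = 17
ES_D = 17; EF_D = 17+6 = 23
ES_E = 3; EF_E = 3+11 = 14
ES_F = max(EF_A=5, EF_C=17) = 17; EF_F = 17+6 = 23
ES_G = max(EF_D=23, EF_E=14) = 23; EF_G = 23+7 = 30
ES_H = max(EF_C=17, EF_E=14) = 17; EF_H = 17+15 = 32
ES_I = 23; EF_I = 23+6 = 29
ES_J = max(EF_E=14, EF_G=30, EF_H=32, EF_I=29) = 32; EF_J = 32+15 = 47
Expected project duration μ = 47 days. Critical path: B → C → H → J.

Variance along critical path = 0.111 + 1.778 + 7.111 + 5.444 = 14.444
σ = √14.444 = 3.801 days

3.80 days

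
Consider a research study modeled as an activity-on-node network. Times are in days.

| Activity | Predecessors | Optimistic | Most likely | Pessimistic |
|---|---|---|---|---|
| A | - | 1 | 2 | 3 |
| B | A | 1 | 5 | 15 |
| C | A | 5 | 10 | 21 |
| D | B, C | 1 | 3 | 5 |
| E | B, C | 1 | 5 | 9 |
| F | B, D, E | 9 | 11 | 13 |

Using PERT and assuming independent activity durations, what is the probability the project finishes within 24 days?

0.052

te_A = (1 + 4·2 + 3)/6 = 12/6 = 2; σ²_A = ((3−1)/6)² = 0.111
te_B = (1 + 4·5 + 15)/6 = 36/6 = 6; σ²_B = ((15−1)/6)² = 5.444
te_C = (5 + 4·10 + 21)/6 = 66/6 = 11; σ²_C = ((21−5)/6)² = 7.111
te_D = (1 + 4·3 + 5)/6 = 18/6 = 3; σ²_D = ((5−1)/6)² = 0.444
te_E = (1 + 4·5 + 9)/6 = 30/6 = 5; σ²_E = ((9−1)/6)² = 1.778
te_F = (9 + 4·11 + 13)/6 = 66/6 = 11; σ²_F = ((13−9)/6)² = 0.444

Forward pass:
ES_A = 0; EF_A = 2
ES_B = 2; EF_B = 2+6 = 8
ES_C = 2; EF_C = 2+11 = 13
ES_D = max(EF_B=8, EF_C=13) = 13; EF_D = 13+3 = 16
ES_E = max(EF_B=8, EF_C=13) = 13; EF_E = 13+5 = 18
ES_F = max(EF_B=8, EF_D=16, EF_E=18) = 18; EF_F = 18+11 = 29
Expected project duration μ = 29 days. Critical path: A → C → E → F.

Variance along critical path = 0.111 + 7.111 + 1.778 + 0.444 = 9.444; σ = √9.444 = 3.073 days.
Z = (24 − 29) / 3.073 = -1.627
P(T ≤ 24) = Φ(-1.627) ≈ 0.052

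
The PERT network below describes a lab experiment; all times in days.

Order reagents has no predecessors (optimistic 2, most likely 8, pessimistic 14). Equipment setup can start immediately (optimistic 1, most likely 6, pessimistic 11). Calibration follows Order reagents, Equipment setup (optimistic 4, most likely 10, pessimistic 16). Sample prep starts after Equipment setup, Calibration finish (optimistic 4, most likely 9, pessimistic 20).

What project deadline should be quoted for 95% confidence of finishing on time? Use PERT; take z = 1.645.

34.4 days

te_Order reagents = (2 + 4·8 + 14)/6 = 48/6 = 8; σ²_Order reagents = ((14−2)/6)² = 4.000
te_Equipment setup = (1 + 4·6 + 11)/6 = 36/6 = 6; σ²_Equipment setup = ((11−1)/6)² = 2.778
te_Calibration = (4 + 4·10 + 16)/6 = 60/6 = 10; σ²_Calibration = ((16−4)/6)² = 4.000
te_Sample prep = (4 + 4·9 + 20)/6 = 60/6 = 10; σ²_Sample prep = ((20−4)/6)² = 7.111

Forward pass:
ES_Order reagents = 0; EF_Order reagents = 8
ES_Equipment setup = 0; EF_Equipment setup = 6
ES_Calibration = max(EF_Order reagents=8, EF_Equipment setup=6) = 8; EF_Calibration = 8+10 = 18
ES_Sample prep = max(EF_Equipment setup=6, EF_Calibration=18) = 18; EF_Sample prep = 18+10 = 28
Expected project duration μ = 28 days. Critical path: Order reagents → Calibration → Sample prep.

Variance along critical path = 4.000 + 4.000 + 7.111 = 15.111; σ = 3.887 days.
D = μ + z·σ = 28 + 1.645·3.887 = 34.4 days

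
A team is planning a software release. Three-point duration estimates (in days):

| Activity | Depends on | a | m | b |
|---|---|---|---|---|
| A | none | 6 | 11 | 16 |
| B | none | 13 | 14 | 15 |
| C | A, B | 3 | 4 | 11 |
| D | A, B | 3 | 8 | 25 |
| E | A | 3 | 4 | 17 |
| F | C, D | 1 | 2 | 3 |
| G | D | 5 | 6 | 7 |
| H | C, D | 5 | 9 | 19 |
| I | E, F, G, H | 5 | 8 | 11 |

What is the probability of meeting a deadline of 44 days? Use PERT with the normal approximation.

0.673

te_A = (6 + 4·11 + 16)/6 = 66/6 = 11; σ²_A = ((16−6)/6)² = 2.778
te_B = (13 + 4·14 + 15)/6 = 84/6 = 14; σ²_B = ((15−13)/6)² = 0.111
te_C = (3 + 4·4 + 11)/6 = 30/6 = 5; σ²_C = ((11−3)/6)² = 1.778
te_D = (3 + 4·8 + 25)/6 = 60/6 = 10; σ²_D = ((25−3)/6)² = 13.444
te_E = (3 + 4·4 + 17)/6 = 36/6 = 6; σ²_E = ((17−3)/6)² = 5.444
te_F = (1 + 4·2 + 3)/6 = 12/6 = 2; σ²_F = ((3−1)/6)² = 0.111
te_G = (5 + 4·6 + 7)/6 = 36/6 = 6; σ²_G = ((7−5)/6)² = 0.111
te_H = (5 + 4·9 + 19)/6 = 60/6 = 10; σ²_H = ((19−5)/6)² = 5.444
te_I = (5 + 4·8 + 11)/6 = 48/6 = 8; σ²_I = ((11−5)/6)² = 1.000

Forward pass:
ES_A = 0; EF_A = 11
ES_B = 0; EF_B = 14
ES_C = max(EF_A=11, EF_B=14) = 14; EF_C = 14+5 = 19
ES_D = max(EF_A=11, EF_B=14) = 14; EF_D = 14+10 = 24
ES_E = 11; EF_E = 11+6 = 17
ES_F = max(EF_C=19, EF_D=24) = 24; EF_F = 24+2 = 26
ES_G = 24; EF_G = 24+6 = 30
ES_H = max(EF_C=19, EF_D=24) = 24; EF_H = 24+10 = 34
ES_I = max(EF_E=17, EF_F=26, EF_G=30, EF_H=34) = 34; EF_I = 34+8 = 42
Expected project duration μ = 42 days. Critical path: B → D → H → I.

Variance along critical path = 0.111 + 13.444 + 5.444 + 1.000 = 20.000; σ = √20.000 = 4.472 days.
Z = (44 − 42) / 4.472 = 0.447
P(T ≤ 44) = Φ(0.447) ≈ 0.673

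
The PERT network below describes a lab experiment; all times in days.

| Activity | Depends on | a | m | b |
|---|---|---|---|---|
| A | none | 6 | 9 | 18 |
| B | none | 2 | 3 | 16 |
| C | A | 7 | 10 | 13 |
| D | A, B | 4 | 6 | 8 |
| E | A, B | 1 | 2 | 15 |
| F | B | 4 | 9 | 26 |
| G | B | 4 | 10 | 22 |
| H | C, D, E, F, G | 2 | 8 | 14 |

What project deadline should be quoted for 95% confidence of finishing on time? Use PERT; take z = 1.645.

32.9 days

te_A = (6 + 4·9 + 18)/6 = 60/6 = 10; σ²_A = ((18−6)/6)² = 4.000
te_B = (2 + 4·3 + 16)/6 = 30/6 = 5; σ²_B = ((16−2)/6)² = 5.444
te_C = (7 + 4·10 + 13)/6 = 60/6 = 10; σ²_C = ((13−7)/6)² = 1.000
te_D = (4 + 4·6 + 8)/6 = 36/6 = 6; σ²_D = ((8−4)/6)² = 0.444
te_E = (1 + 4·2 + 15)/6 = 24/6 = 4; σ²_E = ((15−1)/6)² = 5.444
te_F = (4 + 4·9 + 26)/6 = 66/6 = 11; σ²_F = ((26−4)/6)² = 13.444
te_G = (4 + 4·10 + 22)/6 = 66/6 = 11; σ²_G = ((22−4)/6)² = 9.000
te_H = (2 + 4·8 + 14)/6 = 48/6 = 8; σ²_H = ((14−2)/6)² = 4.000

Forward pass:
ES_A = 0; EF_A = 10
ES_B = 0; EF_B = 5
ES_C = 10; EF_C = 10+10 = 20
ES_D = max(EF_A=10, EF_B=5) = 10; EF_D = 10+6 = 16
ES_E = max(EF_A=10, EF_B=5) = 10; EF_E = 10+4 = 14
ES_F = 5; EF_F = 5+11 = 16
ES_G = 5; EF_G = 5+11 = 16
ES_H = max(EF_C=20, EF_D=16, EF_E=14, EF_F=16, EF_G=16) = 20; EF_H = 20+8 = 28
Expected project duration μ = 28 days. Critical path: A → C → H.

Variance along critical path = 4.000 + 1.000 + 4.000 = 9.000; σ = 3.000 days.
D = μ + z·σ = 28 + 1.645·3.000 = 32.9 days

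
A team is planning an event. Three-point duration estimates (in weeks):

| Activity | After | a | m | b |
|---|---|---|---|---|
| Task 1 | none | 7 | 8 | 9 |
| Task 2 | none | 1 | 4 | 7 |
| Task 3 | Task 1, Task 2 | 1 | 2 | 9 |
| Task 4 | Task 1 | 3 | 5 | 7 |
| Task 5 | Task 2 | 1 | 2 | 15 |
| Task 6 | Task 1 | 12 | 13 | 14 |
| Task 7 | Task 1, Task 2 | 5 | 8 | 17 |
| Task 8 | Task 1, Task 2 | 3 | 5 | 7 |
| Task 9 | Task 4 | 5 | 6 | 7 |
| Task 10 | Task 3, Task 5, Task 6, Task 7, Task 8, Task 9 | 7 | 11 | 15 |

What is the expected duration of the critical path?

te_Task 1 = (7 + 4·8 + 9)/6 = 48/6 = 8
te_Task 2 = (1 + 4·4 + 7)/6 = 24/6 = 4
te_Task 3 = (1 + 4·2 + 9)/6 = 18/6 = 3
te_Task 4 = (3 + 4·5 + 7)/6 = 30/6 = 5
te_Task 5 = (1 + 4·2 + 15)/6 = 24/6 = 4
te_Task 6 = (12 + 4·13 + 14)/6 = 78/6 = 13
te_Task 7 = (5 + 4·8 + 17)/6 = 54/6 = 9
te_Task 8 = (3 + 4·5 + 7)/6 = 30/6 = 5
te_Task 9 = (5 + 4·6 + 7)/6 = 36/6 = 6
te_Task 10 = (7 + 4·11 + 15)/6 = 66/6 = 11

Forward pass:
ES_Task 1 = 0; EF_Task 1 = 8
ES_Task 2 = 0; EF_Task 2 = 4
ES_Task 3 = max(EF_Task 1=8, EF_Task 2=4) = 8; EF_Task 3 = 8+3 = 11
ES_Task 4 = 8; EF_Task 4 = 8+5 = 13
ES_Task 5 = 4; EF_Task 5 = 4+4 = 8
ES_Task 6 = 8; EF_Task 6 = 8+13 = 21
ES_Task 7 = max(EF_Task 1=8, EF_Task 2=4) = 8; EF_Task 7 = 8+9 = 17
ES_Task 8 = max(EF_Task 1=8, EF_Task 2=4) = 8; EF_Task 8 = 8+5 = 13
ES_Task 9 = 13; EF_Task 9 = 13+6 = 19
ES_Task 10 = max(EF_Task 3=11, EF_Task 5=8, EF_Task 6=21, EF_Task 7=17, EF_Task 8=13, EF_Task 9=19) = 21; EF_Task 10 = 21+11 = 32
Expected project duration μ = 32 weeks. Critical path: Task 1 → Task 6 → Task 10.

32 weeks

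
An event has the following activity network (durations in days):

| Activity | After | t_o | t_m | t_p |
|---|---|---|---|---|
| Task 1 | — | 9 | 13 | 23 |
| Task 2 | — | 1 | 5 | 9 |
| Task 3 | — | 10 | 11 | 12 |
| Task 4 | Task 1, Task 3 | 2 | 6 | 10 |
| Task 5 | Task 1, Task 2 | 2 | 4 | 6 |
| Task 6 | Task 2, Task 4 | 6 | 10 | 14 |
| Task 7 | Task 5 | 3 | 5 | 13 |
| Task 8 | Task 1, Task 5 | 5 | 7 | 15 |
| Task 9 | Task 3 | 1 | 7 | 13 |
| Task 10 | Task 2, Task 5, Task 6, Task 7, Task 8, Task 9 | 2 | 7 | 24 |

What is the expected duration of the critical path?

te_Task 1 = (9 + 4·13 + 23)/6 = 84/6 = 14
te_Task 2 = (1 + 4·5 + 9)/6 = 30/6 = 5
te_Task 3 = (10 + 4·11 + 12)/6 = 66/6 = 11
te_Task 4 = (2 + 4·6 + 10)/6 = 36/6 = 6
te_Task 5 = (2 + 4·4 + 6)/6 = 24/6 = 4
te_Task 6 = (6 + 4·10 + 14)/6 = 60/6 = 10
te_Task 7 = (3 + 4·5 + 13)/6 = 36/6 = 6
te_Task 8 = (5 + 4·7 + 15)/6 = 48/6 = 8
te_Task 9 = (1 + 4·7 + 13)/6 = 42/6 = 7
te_Task 10 = (2 + 4·7 + 24)/6 = 54/6 = 9

Forward pass:
ES_Task 1 = 0; EF_Task 1 = 14
ES_Task 2 = 0; EF_Task 2 = 5
ES_Task 3 = 0; EF_Task 3 = 11
ES_Task 4 = max(EF_Task 1=14, EF_Task 3=11) = 14; EF_Task 4 = 14+6 = 20
ES_Task 5 = max(EF_Task 1=14, EF_Task 2=5) = 14; EF_Task 5 = 14+4 = 18
ES_Task 6 = max(EF_Task 2=5, EF_Task 4=20) = 20; EF_Task 6 = 20+10 = 30
ES_Task 7 = 18; EF_Task 7 = 18+6 = 24
ES_Task 8 = max(EF_Task 1=14, EF_Task 5=18) = 18; EF_Task 8 = 18+8 = 26
ES_Task 9 = 11; EF_Task 9 = 11+7 = 18
ES_Task 10 = max(EF_Task 2=5, EF_Task 5=18, EF_Task 6=30, EF_Task 7=24, EF_Task 8=26, EF_Task 9=18) = 30; EF_Task 10 = 30+9 = 39
Expected project duration μ = 39 days. Critical path: Task 1 → Task 4 → Task 6 → Task 10.

39 days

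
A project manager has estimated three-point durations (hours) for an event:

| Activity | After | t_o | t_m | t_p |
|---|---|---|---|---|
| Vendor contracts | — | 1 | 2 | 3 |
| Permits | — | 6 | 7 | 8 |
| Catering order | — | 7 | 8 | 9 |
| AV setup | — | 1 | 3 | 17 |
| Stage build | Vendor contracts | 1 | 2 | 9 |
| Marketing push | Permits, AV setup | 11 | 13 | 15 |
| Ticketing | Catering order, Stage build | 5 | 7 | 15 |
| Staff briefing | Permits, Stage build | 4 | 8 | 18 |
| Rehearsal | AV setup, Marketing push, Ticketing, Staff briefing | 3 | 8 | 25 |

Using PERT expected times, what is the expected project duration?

te_Vendor contracts = (1 + 4·2 + 3)/6 = 12/6 = 2
te_Permits = (6 + 4·7 + 8)/6 = 42/6 = 7
te_Catering order = (7 + 4·8 + 9)/6 = 48/6 = 8
te_AV setup = (1 + 4·3 + 17)/6 = 30/6 = 5
te_Stage build = (1 + 4·2 + 9)/6 = 18/6 = 3
te_Marketing push = (11 + 4·13 + 15)/6 = 78/6 = 13
te_Ticketing = (5 + 4·7 + 15)/6 = 48/6 = 8
te_Staff briefing = (4 + 4·8 + 18)/6 = 54/6 = 9
te_Rehearsal = (3 + 4·8 + 25)/6 = 60/6 = 10

Forward pass:
ES_Vendor contracts = 0; EF_Vendor contracts = 2
ES_Permits = 0; EF_Permits = 7
ES_Catering order = 0; EF_Catering order = 8
ES_AV setup = 0; EF_AV setup = 5
ES_Stage build = 2; EF_Stage build = 2+3 = 5
ES_Marketing push = max(EF_Permits=7, EF_AV setup=5) = 7; EF_Marketing push = 7+13 = 20
ES_Ticketing = max(EF_Catering order=8, EF_Stage build=5) = 8; EF_Ticketing = 8+8 = 16
ES_Staff briefing = max(EF_Permits=7, EF_Stage build=5) = 7; EF_Staff briefing = 7+9 = 16
ES_Rehearsal = max(EF_AV setup=5, EF_Marketing push=20, EF_Ticketing=16, EF_Staff briefing=16) = 20; EF_Rehearsal = 20+10 = 30
Expected project duration μ = 30 hours. Critical path: Permits → Marketing push → Rehearsal.

30 hours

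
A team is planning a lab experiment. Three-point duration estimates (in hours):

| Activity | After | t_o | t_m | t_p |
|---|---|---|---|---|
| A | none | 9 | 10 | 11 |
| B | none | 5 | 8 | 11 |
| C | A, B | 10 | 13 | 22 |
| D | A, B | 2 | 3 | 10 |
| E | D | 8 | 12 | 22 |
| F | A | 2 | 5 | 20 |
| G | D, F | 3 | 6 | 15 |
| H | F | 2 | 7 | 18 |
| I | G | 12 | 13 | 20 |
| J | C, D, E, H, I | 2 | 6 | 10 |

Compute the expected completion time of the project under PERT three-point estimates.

44 hours

te_A = (9 + 4·10 + 11)/6 = 60/6 = 10
te_B = (5 + 4·8 + 11)/6 = 48/6 = 8
te_C = (10 + 4·13 + 22)/6 = 84/6 = 14
te_D = (2 + 4·3 + 10)/6 = 24/6 = 4
te_E = (8 + 4·12 + 22)/6 = 78/6 = 13
te_F = (2 + 4·5 + 20)/6 = 42/6 = 7
te_G = (3 + 4·6 + 15)/6 = 42/6 = 7
te_H = (2 + 4·7 + 18)/6 = 48/6 = 8
te_I = (12 + 4·13 + 20)/6 = 84/6 = 14
te_J = (2 + 4·6 + 10)/6 = 36/6 = 6

Forward pass:
ES_A = 0; EF_A = 10
ES_B = 0; EF_B = 8
ES_C = max(EF_A=10, EF_B=8) = 10; EF_C = 10+14 = 24
ES_D = max(EF_A=10, EF_B=8) = 10; EF_D = 10+4 = 14
ES_E = 14; EF_E = 14+13 = 27
ES_F = 10; EF_F = 10+7 = 17
ES_G = max(EF_D=14, EF_F=17) = 17; EF_G = 17+7 = 24
ES_H = 17; EF_H = 17+8 = 25
ES_I = 24; EF_I = 24+14 = 38
ES_J = max(EF_C=24, EF_D=14, EF_E=27, EF_H=25, EF_I=38) = 38; EF_J = 38+6 = 44
Expected project duration μ = 44 hours. Critical path: A → F → G → I → J.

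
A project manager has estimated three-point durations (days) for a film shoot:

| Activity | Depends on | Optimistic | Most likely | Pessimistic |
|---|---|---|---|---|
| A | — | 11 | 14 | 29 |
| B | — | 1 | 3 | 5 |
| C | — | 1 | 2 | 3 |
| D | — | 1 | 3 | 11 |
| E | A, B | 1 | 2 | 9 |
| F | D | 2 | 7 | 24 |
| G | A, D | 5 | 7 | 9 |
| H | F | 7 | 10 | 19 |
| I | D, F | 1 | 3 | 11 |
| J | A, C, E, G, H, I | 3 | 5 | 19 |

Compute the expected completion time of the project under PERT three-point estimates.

te_A = (11 + 4·14 + 29)/6 = 96/6 = 16
te_B = (1 + 4·3 + 5)/6 = 18/6 = 3
te_C = (1 + 4·2 + 3)/6 = 12/6 = 2
te_D = (1 + 4·3 + 11)/6 = 24/6 = 4
te_E = (1 + 4·2 + 9)/6 = 18/6 = 3
te_F = (2 + 4·7 + 24)/6 = 54/6 = 9
te_G = (5 + 4·7 + 9)/6 = 42/6 = 7
te_H = (7 + 4·10 + 19)/6 = 66/6 = 11
te_I = (1 + 4·3 + 11)/6 = 24/6 = 4
te_J = (3 + 4·5 + 19)/6 = 42/6 = 7

Forward pass:
ES_A = 0; EF_A = 16
ES_B = 0; EF_B = 3
ES_C = 0; EF_C = 2
ES_D = 0; EF_D = 4
ES_E = max(EF_A=16, EF_B=3) = 16; EF_E = 16+3 = 19
ES_F = 4; EF_F = 4+9 = 13
ES_G = max(EF_A=16, EF_D=4) = 16; EF_G = 16+7 = 23
ES_H = 13; EF_H = 13+11 = 24
ES_I = max(EF_D=4, EF_F=13) = 13; EF_I = 13+4 = 17
ES_J = max(EF_A=16, EF_C=2, EF_E=19, EF_G=23, EF_H=24, EF_I=17) = 24; EF_J = 24+7 = 31
Expected project duration μ = 31 days. Critical path: D → F → H → J.

31 days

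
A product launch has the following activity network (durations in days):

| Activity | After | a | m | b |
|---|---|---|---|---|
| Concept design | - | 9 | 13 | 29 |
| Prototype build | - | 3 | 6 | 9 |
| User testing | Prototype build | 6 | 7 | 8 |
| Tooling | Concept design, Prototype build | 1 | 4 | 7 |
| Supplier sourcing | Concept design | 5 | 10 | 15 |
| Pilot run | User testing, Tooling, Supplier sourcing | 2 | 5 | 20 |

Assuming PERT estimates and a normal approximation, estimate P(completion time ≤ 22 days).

0.018

te_Concept design = (9 + 4·13 + 29)/6 = 90/6 = 15; σ²_Concept design = ((29−9)/6)² = 11.111
te_Prototype build = (3 + 4·6 + 9)/6 = 36/6 = 6; σ²_Prototype build = ((9−3)/6)² = 1.000
te_User testing = (6 + 4·7 + 8)/6 = 42/6 = 7; σ²_User testing = ((8−6)/6)² = 0.111
te_Tooling = (1 + 4·4 + 7)/6 = 24/6 = 4; σ²_Tooling = ((7−1)/6)² = 1.000
te_Supplier sourcing = (5 + 4·10 + 15)/6 = 60/6 = 10; σ²_Supplier sourcing = ((15−5)/6)² = 2.778
te_Pilot run = (2 + 4·5 + 20)/6 = 42/6 = 7; σ²_Pilot run = ((20−2)/6)² = 9.000

Forward pass:
ES_Concept design = 0; EF_Concept design = 15
ES_Prototype build = 0; EF_Prototype build = 6
ES_User testing = 6; EF_User testing = 6+7 = 13
ES_Tooling = max(EF_Concept design=15, EF_Prototype build=6) = 15; EF_Tooling = 15+4 = 19
ES_Supplier sourcing = 15; EF_Supplier sourcing = 15+10 = 25
ES_Pilot run = max(EF_User testing=13, EF_Tooling=19, EF_Supplier sourcing=25) = 25; EF_Pilot run = 25+7 = 32
Expected project duration μ = 32 days. Critical path: Concept design → Supplier sourcing → Pilot run.

Variance along critical path = 11.111 + 2.778 + 9.000 = 22.889; σ = √22.889 = 4.784 days.
Z = (22 − 32) / 4.784 = -2.090
P(T ≤ 22) = Φ(-2.090) ≈ 0.018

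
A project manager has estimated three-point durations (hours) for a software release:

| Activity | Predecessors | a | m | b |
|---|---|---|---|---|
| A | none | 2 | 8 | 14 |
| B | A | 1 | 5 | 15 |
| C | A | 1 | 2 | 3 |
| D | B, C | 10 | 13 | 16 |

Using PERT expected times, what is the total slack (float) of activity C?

4 hours

te_A = (2 + 4·8 + 14)/6 = 48/6 = 8
te_B = (1 + 4·5 + 15)/6 = 36/6 = 6
te_C = (1 + 4·2 + 3)/6 = 12/6 = 2
te_D = (10 + 4·13 + 16)/6 = 78/6 = 13

Forward pass:
ES_A = 0; EF_A = 8
ES_B = 8; EF_B = 8+6 = 14
ES_C = 8; EF_C = 8+2 = 10
ES_D = max(EF_B=14, EF_C=10) = 14; EF_D = 14+13 = 27
Expected project duration μ = 27 hours. Critical path: A → B → D.

Backward pass:
LF_D = 27; LS_D = 27−13 = 14
LF_C = LS_D = 14; LS_C = 14−2 = 12
LF_B = LS_D = 14; LS_B = 14−6 = 8
LF_A = min(LS_B=8, LS_C=12) = 8; LS_A = 8−8 = 0
Slack_C = LS_C − ES_C = 12 − 8 = 4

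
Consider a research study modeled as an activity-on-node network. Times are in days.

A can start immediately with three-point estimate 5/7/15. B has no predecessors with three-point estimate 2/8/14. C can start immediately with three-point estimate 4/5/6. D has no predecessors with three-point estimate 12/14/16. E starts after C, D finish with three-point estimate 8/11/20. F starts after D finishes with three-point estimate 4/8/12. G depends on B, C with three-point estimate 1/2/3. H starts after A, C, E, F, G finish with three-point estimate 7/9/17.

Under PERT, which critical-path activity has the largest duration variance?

E

te_A = (5 + 4·7 + 15)/6 = 48/6 = 8; σ²_A = ((15−5)/6)² = 2.778
te_B = (2 + 4·8 + 14)/6 = 48/6 = 8; σ²_B = ((14−2)/6)² = 4.000
te_C = (4 + 4·5 + 6)/6 = 30/6 = 5; σ²_C = ((6−4)/6)² = 0.111
te_D = (12 + 4·14 + 16)/6 = 84/6 = 14; σ²_D = ((16−12)/6)² = 0.444
te_E = (8 + 4·11 + 20)/6 = 72/6 = 12; σ²_E = ((20−8)/6)² = 4.000
te_F = (4 + 4·8 + 12)/6 = 48/6 = 8; σ²_F = ((12−4)/6)² = 1.778
te_G = (1 + 4·2 + 3)/6 = 12/6 = 2; σ²_G = ((3−1)/6)² = 0.111
te_H = (7 + 4·9 + 17)/6 = 60/6 = 10; σ²_H = ((17−7)/6)² = 2.778

Forward pass:
ES_A = 0; EF_A = 8
ES_B = 0; EF_B = 8
ES_C = 0; EF_C = 5
ES_D = 0; EF_D = 14
ES_E = max(EF_C=5, EF_D=14) = 14; EF_E = 14+12 = 26
ES_F = 14; EF_F = 14+8 = 22
ES_G = max(EF_B=8, EF_C=5) = 8; EF_G = 8+2 = 10
ES_H = max(EF_A=8, EF_C=5, EF_E=26, EF_F=22, EF_G=10) = 26; EF_H = 26+10 = 36
Expected project duration μ = 36 days. Critical path: D → E → H.

Variances on critical path: σ²_D=0.444, σ²_E=4.000, σ²_H=2.778.
Largest is σ²_E = 4.000.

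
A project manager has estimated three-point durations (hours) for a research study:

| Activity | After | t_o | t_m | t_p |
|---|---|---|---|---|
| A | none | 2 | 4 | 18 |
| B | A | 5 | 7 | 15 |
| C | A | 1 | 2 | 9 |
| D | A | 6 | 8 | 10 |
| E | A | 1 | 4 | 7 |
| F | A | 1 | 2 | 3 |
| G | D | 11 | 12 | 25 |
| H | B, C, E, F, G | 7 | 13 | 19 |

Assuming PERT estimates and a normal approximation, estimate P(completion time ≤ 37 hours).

te_A = (2 + 4·4 + 18)/6 = 36/6 = 6; σ²_A = ((18−2)/6)² = 7.111
te_B = (5 + 4·7 + 15)/6 = 48/6 = 8; σ²_B = ((15−5)/6)² = 2.778
te_C = (1 + 4·2 + 9)/6 = 18/6 = 3; σ²_C = ((9−1)/6)² = 1.778
te_D = (6 + 4·8 + 10)/6 = 48/6 = 8; σ²_D = ((10−6)/6)² = 0.444
te_E = (1 + 4·4 + 7)/6 = 24/6 = 4; σ²_E = ((7−1)/6)² = 1.000
te_F = (1 + 4·2 + 3)/6 = 12/6 = 2; σ²_F = ((3−1)/6)² = 0.111
te_G = (11 + 4·12 + 25)/6 = 84/6 = 14; σ²_G = ((25−11)/6)² = 5.444
te_H = (7 + 4·13 + 19)/6 = 78/6 = 13; σ²_H = ((19−7)/6)² = 4.000

Forward pass:
ES_A = 0; EF_A = 6
ES_B = 6; EF_B = 6+8 = 14
ES_C = 6; EF_C = 6+3 = 9
ES_D = 6; EF_D = 6+8 = 14
ES_E = 6; EF_E = 6+4 = 10
ES_F = 6; EF_F = 6+2 = 8
ES_G = 14; EF_G = 14+14 = 28
ES_H = max(EF_B=14, EF_C=9, EF_E=10, EF_F=8, EF_G=28) = 28; EF_H = 28+13 = 41
Expected project duration μ = 41 hours. Critical path: A → D → G → H.

Variance along critical path = 7.111 + 0.444 + 5.444 + 4.000 = 17.000; σ = √17.000 = 4.123 hours.
Z = (37 − 41) / 4.123 = -0.970
P(T ≤ 37) = Φ(-0.970) ≈ 0.166

0.166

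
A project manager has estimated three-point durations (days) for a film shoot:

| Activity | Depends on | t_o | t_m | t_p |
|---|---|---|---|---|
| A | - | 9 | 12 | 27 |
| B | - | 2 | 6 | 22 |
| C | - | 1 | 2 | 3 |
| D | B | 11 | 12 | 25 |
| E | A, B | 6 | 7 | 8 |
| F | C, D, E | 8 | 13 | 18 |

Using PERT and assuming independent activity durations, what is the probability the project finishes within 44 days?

0.980

te_A = (9 + 4·12 + 27)/6 = 84/6 = 14; σ²_A = ((27−9)/6)² = 9.000
te_B = (2 + 4·6 + 22)/6 = 48/6 = 8; σ²_B = ((22−2)/6)² = 11.111
te_C = (1 + 4·2 + 3)/6 = 12/6 = 2; σ²_C = ((3−1)/6)² = 0.111
te_D = (11 + 4·12 + 25)/6 = 84/6 = 14; σ²_D = ((25−11)/6)² = 5.444
te_E = (6 + 4·7 + 8)/6 = 42/6 = 7; σ²_E = ((8−6)/6)² = 0.111
te_F = (8 + 4·13 + 18)/6 = 78/6 = 13; σ²_F = ((18−8)/6)² = 2.778

Forward pass:
ES_A = 0; EF_A = 14
ES_B = 0; EF_B = 8
ES_C = 0; EF_C = 2
ES_D = 8; EF_D = 8+14 = 22
ES_E = max(EF_A=14, EF_B=8) = 14; EF_E = 14+7 = 21
ES_F = max(EF_C=2, EF_D=22, EF_E=21) = 22; EF_F = 22+13 = 35
Expected project duration μ = 35 days. Critical path: B → D → F.

Variance along critical path = 11.111 + 5.444 + 2.778 = 19.333; σ = √19.333 = 4.397 days.
Z = (44 − 35) / 4.397 = 2.047
P(T ≤ 44) = Φ(2.047) ≈ 0.980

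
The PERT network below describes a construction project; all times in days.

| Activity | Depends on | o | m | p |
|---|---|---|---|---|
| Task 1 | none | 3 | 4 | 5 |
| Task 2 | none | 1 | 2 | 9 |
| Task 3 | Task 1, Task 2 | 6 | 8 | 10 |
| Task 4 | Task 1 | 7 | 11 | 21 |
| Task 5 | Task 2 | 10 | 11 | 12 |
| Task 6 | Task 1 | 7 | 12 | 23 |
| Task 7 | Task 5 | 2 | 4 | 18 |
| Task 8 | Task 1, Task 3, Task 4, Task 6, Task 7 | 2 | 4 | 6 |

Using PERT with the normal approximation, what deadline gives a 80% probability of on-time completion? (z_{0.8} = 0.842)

te_Task 1 = (3 + 4·4 + 5)/6 = 24/6 = 4; σ²_Task 1 = ((5−3)/6)² = 0.111
te_Task 2 = (1 + 4·2 + 9)/6 = 18/6 = 3; σ²_Task 2 = ((9−1)/6)² = 1.778
te_Task 3 = (6 + 4·8 + 10)/6 = 48/6 = 8; σ²_Task 3 = ((10−6)/6)² = 0.444
te_Task 4 = (7 + 4·11 + 21)/6 = 72/6 = 12; σ²_Task 4 = ((21−7)/6)² = 5.444
te_Task 5 = (10 + 4·11 + 12)/6 = 66/6 = 11; σ²_Task 5 = ((12−10)/6)² = 0.111
te_Task 6 = (7 + 4·12 + 23)/6 = 78/6 = 13; σ²_Task 6 = ((23−7)/6)² = 7.111
te_Task 7 = (2 + 4·4 + 18)/6 = 36/6 = 6; σ²_Task 7 = ((18−2)/6)² = 7.111
te_Task 8 = (2 + 4·4 + 6)/6 = 24/6 = 4; σ²_Task 8 = ((6−2)/6)² = 0.444

Forward pass:
ES_Task 1 = 0; EF_Task 1 = 4
ES_Task 2 = 0; EF_Task 2 = 3
ES_Task 3 = max(EF_Task 1=4, EF_Task 2=3) = 4; EF_Task 3 = 4+8 = 12
ES_Task 4 = 4; EF_Task 4 = 4+12 = 16
ES_Task 5 = 3; EF_Task 5 = 3+11 = 14
ES_Task 6 = 4; EF_Task 6 = 4+13 = 17
ES_Task 7 = 14; EF_Task 7 = 14+6 = 20
ES_Task 8 = max(EF_Task 1=4, EF_Task 3=12, EF_Task 4=16, EF_Task 6=17, EF_Task 7=20) = 20; EF_Task 8 = 20+4 = 24
Expected project duration μ = 24 days. Critical path: Task 2 → Task 5 → Task 7 → Task 8.

Variance along critical path = 1.778 + 0.111 + 7.111 + 0.444 = 9.444; σ = 3.073 days.
D = μ + z·σ = 24 + 0.842·3.073 = 26.6 days

26.6 days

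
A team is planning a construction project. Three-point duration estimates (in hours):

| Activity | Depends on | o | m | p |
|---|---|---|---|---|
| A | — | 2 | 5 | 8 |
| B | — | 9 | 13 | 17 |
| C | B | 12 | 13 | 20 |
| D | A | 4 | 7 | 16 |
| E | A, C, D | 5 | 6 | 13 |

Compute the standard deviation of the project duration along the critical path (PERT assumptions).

2.31 hours

te_A = (2 + 4·5 + 8)/6 = 30/6 = 5; σ²_A = ((8−2)/6)² = 1.000
te_B = (9 + 4·13 + 17)/6 = 78/6 = 13; σ²_B = ((17−9)/6)² = 1.778
te_C = (12 + 4·13 + 20)/6 = 84/6 = 14; σ²_C = ((20−12)/6)² = 1.778
te_D = (4 + 4·7 + 16)/6 = 48/6 = 8; σ²_D = ((16−4)/6)² = 4.000
te_E = (5 + 4·6 + 13)/6 = 42/6 = 7; σ²_E = ((13−5)/6)² = 1.778

Forward pass:
ES_A = 0; EF_A = 5
ES_B = 0; EF_B = 13
ES_C = 13; EF_C = 13+14 = 27
ES_D = 5; EF_D = 5+8 = 13
ES_E = max(EF_A=5, EF_C=27, EF_D=13) = 27; EF_E = 27+7 = 34
Expected project duration μ = 34 hours. Critical path: B → C → E.

Variance along critical path = 1.778 + 1.778 + 1.778 = 5.333
σ = √5.333 = 2.309 hours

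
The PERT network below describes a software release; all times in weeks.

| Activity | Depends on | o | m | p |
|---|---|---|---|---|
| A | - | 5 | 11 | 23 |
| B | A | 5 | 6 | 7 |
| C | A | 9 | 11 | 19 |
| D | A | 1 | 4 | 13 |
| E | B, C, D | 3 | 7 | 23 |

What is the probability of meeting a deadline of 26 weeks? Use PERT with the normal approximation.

te_A = (5 + 4·11 + 23)/6 = 72/6 = 12; σ²_A = ((23−5)/6)² = 9.000
te_B = (5 + 4·6 + 7)/6 = 36/6 = 6; σ²_B = ((7−5)/6)² = 0.111
te_C = (9 + 4·11 + 19)/6 = 72/6 = 12; σ²_C = ((19−9)/6)² = 2.778
te_D = (1 + 4·4 + 13)/6 = 30/6 = 5; σ²_D = ((13−1)/6)² = 4.000
te_E = (3 + 4·7 + 23)/6 = 54/6 = 9; σ²_E = ((23−3)/6)² = 11.111

Forward pass:
ES_A = 0; EF_A = 12
ES_B = 12; EF_B = 12+6 = 18
ES_C = 12; EF_C = 12+12 = 24
ES_D = 12; EF_D = 12+5 = 17
ES_E = max(EF_B=18, EF_C=24, EF_D=17) = 24; EF_E = 24+9 = 33
Expected project duration μ = 33 weeks. Critical path: A → C → E.

Variance along critical path = 9.000 + 2.778 + 11.111 = 22.889; σ = √22.889 = 4.784 weeks.
Z = (26 − 33) / 4.784 = -1.463
P(T ≤ 26) = Φ(-1.463) ≈ 0.072

0.072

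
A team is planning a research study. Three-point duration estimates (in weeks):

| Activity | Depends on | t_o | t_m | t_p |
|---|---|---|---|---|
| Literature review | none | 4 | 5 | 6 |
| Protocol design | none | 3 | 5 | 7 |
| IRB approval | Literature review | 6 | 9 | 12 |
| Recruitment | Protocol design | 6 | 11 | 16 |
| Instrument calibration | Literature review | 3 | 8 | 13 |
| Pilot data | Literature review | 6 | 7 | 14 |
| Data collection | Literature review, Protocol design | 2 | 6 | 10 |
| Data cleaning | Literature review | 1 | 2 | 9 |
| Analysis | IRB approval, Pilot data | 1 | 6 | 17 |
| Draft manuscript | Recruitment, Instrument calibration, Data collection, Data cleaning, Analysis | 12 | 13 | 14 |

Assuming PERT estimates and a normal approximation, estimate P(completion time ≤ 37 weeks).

te_Literature review = (4 + 4·5 + 6)/6 = 30/6 = 5; σ²_Literature review = ((6−4)/6)² = 0.111
te_Protocol design = (3 + 4·5 + 7)/6 = 30/6 = 5; σ²_Protocol design = ((7−3)/6)² = 0.444
te_IRB approval = (6 + 4·9 + 12)/6 = 54/6 = 9; σ²_IRB approval = ((12−6)/6)² = 1.000
te_Recruitment = (6 + 4·11 + 16)/6 = 66/6 = 11; σ²_Recruitment = ((16−6)/6)² = 2.778
te_Instrument calibration = (3 + 4·8 + 13)/6 = 48/6 = 8; σ²_Instrument calibration = ((13−3)/6)² = 2.778
te_Pilot data = (6 + 4·7 + 14)/6 = 48/6 = 8; σ²_Pilot data = ((14−6)/6)² = 1.778
te_Data collection = (2 + 4·6 + 10)/6 = 36/6 = 6; σ²_Data collection = ((10−2)/6)² = 1.778
te_Data cleaning = (1 + 4·2 + 9)/6 = 18/6 = 3; σ²_Data cleaning = ((9−1)/6)² = 1.778
te_Analysis = (1 + 4·6 + 17)/6 = 42/6 = 7; σ²_Analysis = ((17−1)/6)² = 7.111
te_Draft manuscript = (12 + 4·13 + 14)/6 = 78/6 = 13; σ²_Draft manuscript = ((14−12)/6)² = 0.111

Forward pass:
ES_Literature review = 0; EF_Literature review = 5
ES_Protocol design = 0; EF_Protocol design = 5
ES_IRB approval = 5; EF_IRB approval = 5+9 = 14
ES_Recruitment = 5; EF_Recruitment = 5+11 = 16
ES_Instrument calibration = 5; EF_Instrument calibration = 5+8 = 13
ES_Pilot data = 5; EF_Pilot data = 5+8 = 13
ES_Data collection = max(EF_Literature review=5, EF_Protocol design=5) = 5; EF_Data collection = 5+6 = 11
ES_Data cleaning = 5; EF_Data cleaning = 5+3 = 8
ES_Analysis = max(EF_IRB approval=14, EF_Pilot data=13) = 14; EF_Analysis = 14+7 = 21
ES_Draft manuscript = max(EF_Recruitment=16, EF_Instrument calibration=13, EF_Data collection=11, EF_Data cleaning=8, EF_Analysis=21) = 21; EF_Draft manuscript = 21+13 = 34
Expected project duration μ = 34 weeks. Critical path: Literature review → IRB approval → Analysis → Draft manuscript.

Variance along critical path = 0.111 + 1.000 + 7.111 + 0.111 = 8.333; σ = √8.333 = 2.887 weeks.
Z = (37 − 34) / 2.887 = 1.039
P(T ≤ 37) = Φ(1.039) ≈ 0.851

0.851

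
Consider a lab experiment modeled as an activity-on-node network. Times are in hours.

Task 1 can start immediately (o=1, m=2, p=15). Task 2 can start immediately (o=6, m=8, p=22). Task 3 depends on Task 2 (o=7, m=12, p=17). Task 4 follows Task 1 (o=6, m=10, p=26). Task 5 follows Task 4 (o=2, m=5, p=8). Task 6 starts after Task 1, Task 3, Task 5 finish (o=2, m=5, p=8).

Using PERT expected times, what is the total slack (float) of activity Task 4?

1 hours

te_Task 1 = (1 + 4·2 + 15)/6 = 24/6 = 4
te_Task 2 = (6 + 4·8 + 22)/6 = 60/6 = 10
te_Task 3 = (7 + 4·12 + 17)/6 = 72/6 = 12
te_Task 4 = (6 + 4·10 + 26)/6 = 72/6 = 12
te_Task 5 = (2 + 4·5 + 8)/6 = 30/6 = 5
te_Task 6 = (2 + 4·5 + 8)/6 = 30/6 = 5

Forward pass:
ES_Task 1 = 0; EF_Task 1 = 4
ES_Task 2 = 0; EF_Task 2 = 10
ES_Task 3 = 10; EF_Task 3 = 10+12 = 22
ES_Task 4 = 4; EF_Task 4 = 4+12 = 16
ES_Task 5 = 16; EF_Task 5 = 16+5 = 21
ES_Task 6 = max(EF_Task 1=4, EF_Task 3=22, EF_Task 5=21) = 22; EF_Task 6 = 22+5 = 27
Expected project duration μ = 27 hours. Critical path: Task 2 → Task 3 → Task 6.

Backward pass:
LF_Task 6 = 27; LS_Task 6 = 27−5 = 22
LF_Task 5 = LS_Task 6 = 22; LS_Task 5 = 22−5 = 17
LF_Task 4 = LS_Task 5 = 17; LS_Task 4 = 17−12 = 5
LF_Task 3 = LS_Task 6 = 22; LS_Task 3 = 22−12 = 10
LF_Task 2 = LS_Task 3 = 10; LS_Task 2 = 10−10 = 0
LF_Task 1 = min(LS_Task 4=5, LS_Task 6=22) = 5; LS_Task 1 = 5−4 = 1
Slack_Task 4 = LS_Task 4 − ES_Task 4 = 5 − 4 = 1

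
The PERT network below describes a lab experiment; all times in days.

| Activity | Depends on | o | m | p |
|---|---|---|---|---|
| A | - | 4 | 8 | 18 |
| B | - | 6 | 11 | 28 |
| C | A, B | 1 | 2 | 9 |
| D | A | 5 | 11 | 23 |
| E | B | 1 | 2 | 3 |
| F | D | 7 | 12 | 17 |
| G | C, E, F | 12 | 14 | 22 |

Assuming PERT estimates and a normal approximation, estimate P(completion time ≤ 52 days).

0.814

te_A = (4 + 4·8 + 18)/6 = 54/6 = 9; σ²_A = ((18−4)/6)² = 5.444
te_B = (6 + 4·11 + 28)/6 = 78/6 = 13; σ²_B = ((28−6)/6)² = 13.444
te_C = (1 + 4·2 + 9)/6 = 18/6 = 3; σ²_C = ((9−1)/6)² = 1.778
te_D = (5 + 4·11 + 23)/6 = 72/6 = 12; σ²_D = ((23−5)/6)² = 9.000
te_E = (1 + 4·2 + 3)/6 = 12/6 = 2; σ²_E = ((3−1)/6)² = 0.111
te_F = (7 + 4·12 + 17)/6 = 72/6 = 12; σ²_F = ((17−7)/6)² = 2.778
te_G = (12 + 4·14 + 22)/6 = 90/6 = 15; σ²_G = ((22−12)/6)² = 2.778

Forward pass:
ES_A = 0; EF_A = 9
ES_B = 0; EF_B = 13
ES_C = max(EF_A=9, EF_B=13) = 13; EF_C = 13+3 = 16
ES_D = 9; EF_D = 9+12 = 21
ES_E = 13; EF_E = 13+2 = 15
ES_F = 21; EF_F = 21+12 = 33
ES_G = max(EF_C=16, EF_E=15, EF_F=33) = 33; EF_G = 33+15 = 48
Expected project duration μ = 48 days. Critical path: A → D → F → G.

Variance along critical path = 5.444 + 9.000 + 2.778 + 2.778 = 20.000; σ = √20.000 = 4.472 days.
Z = (52 − 48) / 4.472 = 0.894
P(T ≤ 52) = Φ(0.894) ≈ 0.814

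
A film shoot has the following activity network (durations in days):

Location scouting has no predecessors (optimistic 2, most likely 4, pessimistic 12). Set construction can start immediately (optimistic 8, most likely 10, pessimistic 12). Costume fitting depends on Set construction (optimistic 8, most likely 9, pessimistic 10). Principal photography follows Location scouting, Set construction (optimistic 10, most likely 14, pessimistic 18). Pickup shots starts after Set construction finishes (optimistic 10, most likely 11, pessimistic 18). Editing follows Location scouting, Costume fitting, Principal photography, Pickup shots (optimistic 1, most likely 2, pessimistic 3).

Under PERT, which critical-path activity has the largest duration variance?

te_Location scouting = (2 + 4·4 + 12)/6 = 30/6 = 5; σ²_Location scouting = ((12−2)/6)² = 2.778
te_Set construction = (8 + 4·10 + 12)/6 = 60/6 = 10; σ²_Set construction = ((12−8)/6)² = 0.444
te_Costume fitting = (8 + 4·9 + 10)/6 = 54/6 = 9; σ²_Costume fitting = ((10−8)/6)² = 0.111
te_Principal photography = (10 + 4·14 + 18)/6 = 84/6 = 14; σ²_Principal photography = ((18−10)/6)² = 1.778
te_Pickup shots = (10 + 4·11 + 18)/6 = 72/6 = 12; σ²_Pickup shots = ((18−10)/6)² = 1.778
te_Editing = (1 + 4·2 + 3)/6 = 12/6 = 2; σ²_Editing = ((3−1)/6)² = 0.111

Forward pass:
ES_Location scouting = 0; EF_Location scouting = 5
ES_Set construction = 0; EF_Set construction = 10
ES_Costume fitting = 10; EF_Costume fitting = 10+9 = 19
ES_Principal photography = max(EF_Location scouting=5, EF_Set construction=10) = 10; EF_Principal photography = 10+14 = 24
ES_Pickup shots = 10; EF_Pickup shots = 10+12 = 22
ES_Editing = max(EF_Location scouting=5, EF_Costume fitting=19, EF_Principal photography=24, EF_Pickup shots=22) = 24; EF_Editing = 24+2 = 26
Expected project duration μ = 26 days. Critical path: Set construction → Principal photography → Editing.

Variances on critical path: σ²_Set construction=0.444, σ²_Principal photography=1.778, σ²_Editing=0.111.
Largest is σ²_Principal photography = 1.778.

Principal photography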